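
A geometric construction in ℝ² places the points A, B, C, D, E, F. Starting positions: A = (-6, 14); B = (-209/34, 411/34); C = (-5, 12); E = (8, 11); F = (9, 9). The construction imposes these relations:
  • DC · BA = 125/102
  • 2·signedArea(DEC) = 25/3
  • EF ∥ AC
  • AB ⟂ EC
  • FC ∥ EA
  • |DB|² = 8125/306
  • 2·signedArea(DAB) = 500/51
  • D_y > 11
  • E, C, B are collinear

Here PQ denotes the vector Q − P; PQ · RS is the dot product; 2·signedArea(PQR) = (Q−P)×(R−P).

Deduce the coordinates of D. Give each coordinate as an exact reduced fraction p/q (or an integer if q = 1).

1. D_x = -56/51  [2·signedArea(DEC) = 25/3 ∩ 2·signedArea(DAB) = 500/51]
2. D_y = 188/17  [2·signedArea(DEC) = 25/3 ∩ 2·signedArea(DAB) = 500/51]
   → D = (-56/51, 188/17)

D = (-56/51, 188/17)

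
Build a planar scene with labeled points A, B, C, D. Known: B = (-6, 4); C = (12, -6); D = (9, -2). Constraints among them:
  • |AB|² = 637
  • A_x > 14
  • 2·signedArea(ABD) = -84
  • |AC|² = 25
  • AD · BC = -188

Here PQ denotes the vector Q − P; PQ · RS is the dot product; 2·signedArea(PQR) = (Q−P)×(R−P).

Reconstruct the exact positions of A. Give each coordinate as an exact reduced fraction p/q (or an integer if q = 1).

A = (15, -10)

1. A_x = 15  [AD · BC = -188 ∩ 2·signedArea(ABD) = -84]
2. A_y = -10  [AD · BC = -188 ∩ 2·signedArea(ABD) = -84]
   → A = (15, -10)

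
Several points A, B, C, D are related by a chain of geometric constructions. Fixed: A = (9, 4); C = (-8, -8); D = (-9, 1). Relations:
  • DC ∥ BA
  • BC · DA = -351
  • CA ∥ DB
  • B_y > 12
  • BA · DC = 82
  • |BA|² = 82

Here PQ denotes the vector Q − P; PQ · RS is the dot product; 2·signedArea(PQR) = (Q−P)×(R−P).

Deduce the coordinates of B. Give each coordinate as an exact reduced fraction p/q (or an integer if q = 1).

1. B_x = 8  [DC ∥ BA ∩ CA ∥ DB]
2. B_y = 13  [DC ∥ BA ∩ CA ∥ DB]
   → B = (8, 13)

B = (8, 13)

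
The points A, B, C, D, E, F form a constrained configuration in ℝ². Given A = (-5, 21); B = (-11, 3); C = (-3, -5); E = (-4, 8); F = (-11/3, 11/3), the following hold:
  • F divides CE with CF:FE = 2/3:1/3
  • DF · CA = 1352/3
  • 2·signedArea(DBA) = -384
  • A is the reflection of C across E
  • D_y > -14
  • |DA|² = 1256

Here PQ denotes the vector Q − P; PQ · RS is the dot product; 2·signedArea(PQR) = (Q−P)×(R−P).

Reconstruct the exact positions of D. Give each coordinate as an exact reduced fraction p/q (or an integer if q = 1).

1. D_x = 5  [2·signedArea(DBA) = -384 ∩ DF · CA = 1352/3]
2. D_y = -13  [2·signedArea(DBA) = -384 ∩ DF · CA = 1352/3]
   → D = (5, -13)

D = (5, -13)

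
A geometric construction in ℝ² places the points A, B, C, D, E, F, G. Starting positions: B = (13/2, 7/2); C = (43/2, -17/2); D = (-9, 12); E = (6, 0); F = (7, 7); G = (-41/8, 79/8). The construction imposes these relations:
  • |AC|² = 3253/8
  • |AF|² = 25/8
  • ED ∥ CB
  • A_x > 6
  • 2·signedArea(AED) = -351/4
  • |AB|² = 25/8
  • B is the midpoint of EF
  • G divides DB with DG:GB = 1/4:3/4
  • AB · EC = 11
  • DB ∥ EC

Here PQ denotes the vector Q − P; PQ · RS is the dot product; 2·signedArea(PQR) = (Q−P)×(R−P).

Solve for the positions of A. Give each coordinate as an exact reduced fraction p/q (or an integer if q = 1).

1. A_x = 27/4  [2·signedArea(AED) = -351/4 ∩ AB · EC = 11]
2. A_y = 21/4  [2·signedArea(AED) = -351/4 ∩ AB · EC = 11]
   → A = (27/4, 21/4)

A = (27/4, 21/4)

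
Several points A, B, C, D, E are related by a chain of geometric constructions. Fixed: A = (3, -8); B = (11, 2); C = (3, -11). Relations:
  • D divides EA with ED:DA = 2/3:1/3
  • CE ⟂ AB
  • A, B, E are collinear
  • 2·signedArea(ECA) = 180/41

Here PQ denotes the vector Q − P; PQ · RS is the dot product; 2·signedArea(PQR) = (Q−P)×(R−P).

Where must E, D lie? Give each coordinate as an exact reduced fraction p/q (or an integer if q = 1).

D = (103/41, -353/41)
E = (63/41, -403/41)

1. E_x = 63/41  [A, B, E are collinear ∩ CE ⟂ AB]
2. E_y = -403/41  [A, B, E are collinear ∩ CE ⟂ AB]
   → E = (63/41, -403/41)
3. D_x = 103/41  [D divides EA with ED:DA = 2/3:1/3]
4. D_y = -353/41  [D divides EA with ED:DA = 2/3:1/3]
   → D = (103/41, -353/41)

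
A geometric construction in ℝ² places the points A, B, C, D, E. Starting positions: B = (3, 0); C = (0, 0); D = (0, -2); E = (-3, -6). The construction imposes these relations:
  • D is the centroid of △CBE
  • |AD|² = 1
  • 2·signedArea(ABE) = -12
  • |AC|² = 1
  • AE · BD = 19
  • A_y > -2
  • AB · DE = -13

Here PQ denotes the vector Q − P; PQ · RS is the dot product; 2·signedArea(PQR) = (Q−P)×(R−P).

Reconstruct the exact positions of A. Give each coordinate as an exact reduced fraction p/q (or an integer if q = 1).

A = (0, -1)

1. A_x = 0  [AE · BD = 19 ∩ AB · DE = -13]
2. A_y = -1  [AE · BD = 19 ∩ AB · DE = -13]
   → A = (0, -1)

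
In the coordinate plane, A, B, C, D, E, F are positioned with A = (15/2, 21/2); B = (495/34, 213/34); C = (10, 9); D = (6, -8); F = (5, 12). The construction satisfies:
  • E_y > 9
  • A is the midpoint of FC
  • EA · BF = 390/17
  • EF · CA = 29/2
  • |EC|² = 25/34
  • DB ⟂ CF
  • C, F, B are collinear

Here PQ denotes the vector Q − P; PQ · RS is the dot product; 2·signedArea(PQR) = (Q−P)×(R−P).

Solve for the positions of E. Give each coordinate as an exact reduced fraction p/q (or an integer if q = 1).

E = (315/34, 321/34)

1. E_x = 315/34  [line 325/34·x + -195/34·y + -585/17 = 0 ∩ |EC|² = 25/34]
2. E_y = 321/34  [line 325/34·x + -195/34·y + -585/17 = 0 ∩ |EC|² = 25/34]
   → E = (315/34, 321/34)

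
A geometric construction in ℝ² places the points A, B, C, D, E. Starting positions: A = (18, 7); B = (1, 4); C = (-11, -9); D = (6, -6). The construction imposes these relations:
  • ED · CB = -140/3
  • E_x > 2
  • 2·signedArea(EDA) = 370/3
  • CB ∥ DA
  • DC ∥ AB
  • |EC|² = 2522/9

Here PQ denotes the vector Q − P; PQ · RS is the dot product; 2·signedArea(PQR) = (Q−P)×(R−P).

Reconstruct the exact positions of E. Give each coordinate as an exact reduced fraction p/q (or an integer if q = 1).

1. E_x = 8/3  [2·signedArea(EDA) = 370/3 ∩ ED · CB = -140/3]
2. E_y = 2/3  [2·signedArea(EDA) = 370/3 ∩ ED · CB = -140/3]
   → E = (8/3, 2/3)

E = (8/3, 2/3)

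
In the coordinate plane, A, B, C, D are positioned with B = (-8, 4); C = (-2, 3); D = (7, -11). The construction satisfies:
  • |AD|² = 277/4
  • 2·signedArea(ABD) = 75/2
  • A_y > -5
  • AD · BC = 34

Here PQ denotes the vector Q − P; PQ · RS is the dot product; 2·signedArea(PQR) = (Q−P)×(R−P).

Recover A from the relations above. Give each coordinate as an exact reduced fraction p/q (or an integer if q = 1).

1. A_x = 5/2  [AD · BC = 34 ∩ 2·signedArea(ABD) = 75/2]
2. A_y = -4  [AD · BC = 34 ∩ 2·signedArea(ABD) = 75/2]
   → A = (5/2, -4)

A = (5/2, -4)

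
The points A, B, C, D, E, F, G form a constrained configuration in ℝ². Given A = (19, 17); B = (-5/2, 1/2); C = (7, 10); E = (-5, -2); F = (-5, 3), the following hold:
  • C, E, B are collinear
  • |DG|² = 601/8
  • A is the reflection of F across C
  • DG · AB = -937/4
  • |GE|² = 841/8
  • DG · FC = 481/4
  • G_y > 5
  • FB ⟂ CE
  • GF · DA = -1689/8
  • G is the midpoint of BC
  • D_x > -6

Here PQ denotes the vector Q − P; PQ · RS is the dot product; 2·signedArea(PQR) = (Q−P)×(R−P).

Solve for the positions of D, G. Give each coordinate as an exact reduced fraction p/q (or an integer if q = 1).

1. G_x = 9/4  [G is the midpoint of BC]
2. G_y = 21/4  [G is the midpoint of BC]
   → G = (9/4, 21/4)
3. D_x = -5  [DG · AB = -937/4 ∩ DG · FC = 481/4]
4. D_y = 1/2  [DG · AB = -937/4 ∩ DG · FC = 481/4]
   → D = (-5, 1/2)

D = (-5, 1/2)
G = (9/4, 21/4)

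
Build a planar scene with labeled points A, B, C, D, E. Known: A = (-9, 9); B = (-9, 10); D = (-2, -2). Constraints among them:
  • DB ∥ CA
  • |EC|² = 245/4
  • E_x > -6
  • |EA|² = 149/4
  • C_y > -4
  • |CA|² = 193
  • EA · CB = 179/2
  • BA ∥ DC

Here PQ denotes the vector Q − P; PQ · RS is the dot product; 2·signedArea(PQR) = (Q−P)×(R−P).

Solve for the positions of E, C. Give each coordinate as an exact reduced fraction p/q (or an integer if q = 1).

C = (-2, -3)
E = (-11/2, 4)

1. C_x = -2  [DB ∥ CA ∩ BA ∥ DC]
2. C_y = -3  [DB ∥ CA ∩ BA ∥ DC]
   → C = (-2, -3)
3. E_x = -11/2  [line 7·x + -13·y + 181/2 = 0 ∩ |EA|² = 149/4]
4. E_y = 4  [line 7·x + -13·y + 181/2 = 0 ∩ |EA|² = 149/4]
   → E = (-11/2, 4)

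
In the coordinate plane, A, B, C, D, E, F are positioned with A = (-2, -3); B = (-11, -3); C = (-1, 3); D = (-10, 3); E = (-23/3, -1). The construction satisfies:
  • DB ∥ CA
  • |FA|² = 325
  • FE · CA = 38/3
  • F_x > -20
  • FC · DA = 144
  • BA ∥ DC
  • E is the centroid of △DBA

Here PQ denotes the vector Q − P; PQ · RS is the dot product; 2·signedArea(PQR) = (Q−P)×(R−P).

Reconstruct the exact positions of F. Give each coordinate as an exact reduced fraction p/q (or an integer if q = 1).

F = (-19, 3)

1. F_x = -19  [FE · CA = 38/3 ∩ FC · DA = 144]
2. F_y = 3  [FE · CA = 38/3 ∩ FC · DA = 144]
   → F = (-19, 3)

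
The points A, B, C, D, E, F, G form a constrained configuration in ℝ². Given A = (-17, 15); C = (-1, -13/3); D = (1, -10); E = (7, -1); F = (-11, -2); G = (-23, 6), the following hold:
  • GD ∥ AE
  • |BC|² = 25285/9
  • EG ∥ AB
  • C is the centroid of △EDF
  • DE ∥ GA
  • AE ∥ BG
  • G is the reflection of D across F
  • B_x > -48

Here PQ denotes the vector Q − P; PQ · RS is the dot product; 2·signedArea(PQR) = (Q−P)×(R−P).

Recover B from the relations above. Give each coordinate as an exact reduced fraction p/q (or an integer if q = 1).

B = (-47, 22)

1. B_x = -47  [AE ∥ BG ∩ EG ∥ AB]
2. B_y = 22  [AE ∥ BG ∩ EG ∥ AB]
   → B = (-47, 22)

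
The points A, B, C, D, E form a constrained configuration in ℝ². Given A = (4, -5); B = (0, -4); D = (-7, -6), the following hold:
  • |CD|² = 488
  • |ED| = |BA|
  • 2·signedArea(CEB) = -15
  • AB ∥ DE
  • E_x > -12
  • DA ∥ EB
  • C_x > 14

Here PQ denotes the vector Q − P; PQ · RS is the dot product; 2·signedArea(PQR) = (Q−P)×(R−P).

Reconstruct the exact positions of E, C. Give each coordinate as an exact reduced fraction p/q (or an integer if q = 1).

C = (15, -4)
E = (-11, -5)

1. E_x = -11  [DA ∥ EB ∩ AB ∥ DE]
2. E_y = -5  [DA ∥ EB ∩ AB ∥ DE]
   → E = (-11, -5)
3. C_x = 15  [line -1·x + 11·y + 59 = 0 ∩ |CD|² = 488]
4. C_y = -4  [line -1·x + 11·y + 59 = 0 ∩ |CD|² = 488]
   → C = (15, -4)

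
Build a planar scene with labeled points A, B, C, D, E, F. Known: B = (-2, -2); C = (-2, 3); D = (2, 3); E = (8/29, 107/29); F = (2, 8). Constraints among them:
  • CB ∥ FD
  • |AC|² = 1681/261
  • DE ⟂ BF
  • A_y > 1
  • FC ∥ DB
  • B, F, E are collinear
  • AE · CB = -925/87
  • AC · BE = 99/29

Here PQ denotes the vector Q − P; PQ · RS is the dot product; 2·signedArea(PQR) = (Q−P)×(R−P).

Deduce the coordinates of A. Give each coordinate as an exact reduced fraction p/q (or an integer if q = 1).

A = (8/87, 136/87)

1. A_x = 8/87  [AC · BE = 99/29 ∩ AE · CB = -925/87]
2. A_y = 136/87  [AC · BE = 99/29 ∩ AE · CB = -925/87]
   → A = (8/87, 136/87)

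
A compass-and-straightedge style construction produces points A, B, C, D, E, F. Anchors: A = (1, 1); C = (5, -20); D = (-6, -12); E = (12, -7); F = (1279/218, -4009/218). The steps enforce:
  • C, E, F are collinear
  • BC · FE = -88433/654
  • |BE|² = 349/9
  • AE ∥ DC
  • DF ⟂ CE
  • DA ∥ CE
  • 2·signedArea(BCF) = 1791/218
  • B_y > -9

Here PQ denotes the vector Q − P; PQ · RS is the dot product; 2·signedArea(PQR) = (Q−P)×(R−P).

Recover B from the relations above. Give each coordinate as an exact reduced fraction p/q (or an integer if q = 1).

B = (6, -26/3)

1. B_x = 6  [2·signedArea(BCF) = 1791/218 ∩ BC · FE = -88433/654]
2. B_y = -26/3  [2·signedArea(BCF) = 1791/218 ∩ BC · FE = -88433/654]
   → B = (6, -26/3)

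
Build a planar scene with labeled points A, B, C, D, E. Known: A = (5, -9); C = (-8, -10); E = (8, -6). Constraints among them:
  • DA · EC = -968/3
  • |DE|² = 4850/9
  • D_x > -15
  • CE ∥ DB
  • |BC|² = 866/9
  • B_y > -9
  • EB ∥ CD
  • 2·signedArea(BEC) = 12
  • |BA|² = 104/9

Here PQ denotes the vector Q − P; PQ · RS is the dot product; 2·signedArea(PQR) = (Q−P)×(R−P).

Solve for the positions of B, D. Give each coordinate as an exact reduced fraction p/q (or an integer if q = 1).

1. B_x = 5/3  [line 4·x + -16·y + -140 = 0 ∩ |BC|² = 866/9]
2. B_y = -25/3  [line 4·x + -16·y + -140 = 0 ∩ |BC|² = 866/9]
   → B = (5/3, -25/3)
3. D_x = -43/3  [CE ∥ DB ∩ EB ∥ CD]
4. D_y = -37/3  [CE ∥ DB ∩ EB ∥ CD]
   → D = (-43/3, -37/3)

B = (5/3, -25/3)
D = (-43/3, -37/3)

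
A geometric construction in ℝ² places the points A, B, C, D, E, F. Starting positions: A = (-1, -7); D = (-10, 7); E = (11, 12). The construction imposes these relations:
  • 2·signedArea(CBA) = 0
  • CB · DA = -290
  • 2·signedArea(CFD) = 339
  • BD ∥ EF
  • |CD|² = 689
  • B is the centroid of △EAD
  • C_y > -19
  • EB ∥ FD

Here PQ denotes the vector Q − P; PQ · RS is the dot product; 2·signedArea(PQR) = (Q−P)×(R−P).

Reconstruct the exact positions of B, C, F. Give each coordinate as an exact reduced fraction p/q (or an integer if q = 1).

B = (0, 4)
C = (-2, -18)
F = (1, 15)

1. B_x = 0  [B is the centroid of △EAD]
2. B_y = 4  [B is the centroid of △EAD]
   → B = (0, 4)
3. C_x = -2  [2·signedArea(CBA) = 0 ∩ CB · DA = -290]
4. C_y = -18  [2·signedArea(CBA) = 0 ∩ CB · DA = -290]
   → C = (-2, -18)
5. F_x = 1  [EB ∥ FD ∩ BD ∥ EF]
6. F_y = 15  [EB ∥ FD ∩ BD ∥ EF]
   → F = (1, 15)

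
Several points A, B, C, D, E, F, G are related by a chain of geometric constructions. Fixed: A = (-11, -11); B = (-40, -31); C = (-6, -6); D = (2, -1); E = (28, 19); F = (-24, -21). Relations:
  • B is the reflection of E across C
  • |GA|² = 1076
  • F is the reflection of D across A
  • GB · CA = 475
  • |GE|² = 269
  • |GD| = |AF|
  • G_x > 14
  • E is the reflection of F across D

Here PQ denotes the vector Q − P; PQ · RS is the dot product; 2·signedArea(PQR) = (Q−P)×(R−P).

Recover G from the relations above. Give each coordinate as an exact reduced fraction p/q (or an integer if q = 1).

G = (15, 9)

1. G_x = 15  [line 5·x + 5·y + -120 = 0 ∩ |GA|² = 1076]
2. G_y = 9  [line 5·x + 5·y + -120 = 0 ∩ |GA|² = 1076]
   → G = (15, 9)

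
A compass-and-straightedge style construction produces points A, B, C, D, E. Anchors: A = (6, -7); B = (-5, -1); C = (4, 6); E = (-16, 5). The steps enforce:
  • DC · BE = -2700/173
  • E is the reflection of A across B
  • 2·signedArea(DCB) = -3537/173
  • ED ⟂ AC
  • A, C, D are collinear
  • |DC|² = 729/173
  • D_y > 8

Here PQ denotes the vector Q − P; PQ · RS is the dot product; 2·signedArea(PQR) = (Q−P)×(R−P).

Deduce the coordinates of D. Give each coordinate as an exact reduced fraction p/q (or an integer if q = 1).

1. D_x = 638/173  [A, C, D are collinear ∩ ED ⟂ AC]
2. D_y = 1389/173  [A, C, D are collinear ∩ ED ⟂ AC]
   → D = (638/173, 1389/173)

D = (638/173, 1389/173)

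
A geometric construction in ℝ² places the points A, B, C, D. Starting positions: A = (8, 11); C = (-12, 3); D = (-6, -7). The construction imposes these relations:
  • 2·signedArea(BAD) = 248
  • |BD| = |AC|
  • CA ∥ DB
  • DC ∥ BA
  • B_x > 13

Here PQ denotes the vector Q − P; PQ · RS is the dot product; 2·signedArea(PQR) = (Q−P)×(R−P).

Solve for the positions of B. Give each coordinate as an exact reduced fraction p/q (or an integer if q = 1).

B = (14, 1)

1. B_x = 14  [DC ∥ BA ∩ CA ∥ DB]
2. B_y = 1  [DC ∥ BA ∩ CA ∥ DB]
   → B = (14, 1)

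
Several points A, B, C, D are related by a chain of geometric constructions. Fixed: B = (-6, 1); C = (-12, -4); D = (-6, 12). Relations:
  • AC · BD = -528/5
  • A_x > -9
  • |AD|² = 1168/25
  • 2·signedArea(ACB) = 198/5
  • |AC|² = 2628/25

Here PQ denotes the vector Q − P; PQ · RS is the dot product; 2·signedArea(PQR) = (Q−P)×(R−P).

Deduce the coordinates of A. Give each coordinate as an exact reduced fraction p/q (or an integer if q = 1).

A = (-42/5, 28/5)

1. A_x = -42/5  [2·signedArea(ACB) = 198/5 ∩ AC · BD = -528/5]
2. A_y = 28/5  [2·signedArea(ACB) = 198/5 ∩ AC · BD = -528/5]
   → A = (-42/5, 28/5)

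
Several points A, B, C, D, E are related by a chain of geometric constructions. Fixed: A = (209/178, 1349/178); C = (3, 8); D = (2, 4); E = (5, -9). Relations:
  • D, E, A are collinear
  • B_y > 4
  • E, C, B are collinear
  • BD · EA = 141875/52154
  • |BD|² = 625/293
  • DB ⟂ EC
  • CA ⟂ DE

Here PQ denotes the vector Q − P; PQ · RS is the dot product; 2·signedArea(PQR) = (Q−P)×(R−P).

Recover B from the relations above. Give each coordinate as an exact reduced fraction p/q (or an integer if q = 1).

B = (1011/293, 1222/293)

1. B_x = 1011/293  [E, C, B are collinear ∩ DB ⟂ EC]
2. B_y = 1222/293  [E, C, B are collinear ∩ DB ⟂ EC]
   → B = (1011/293, 1222/293)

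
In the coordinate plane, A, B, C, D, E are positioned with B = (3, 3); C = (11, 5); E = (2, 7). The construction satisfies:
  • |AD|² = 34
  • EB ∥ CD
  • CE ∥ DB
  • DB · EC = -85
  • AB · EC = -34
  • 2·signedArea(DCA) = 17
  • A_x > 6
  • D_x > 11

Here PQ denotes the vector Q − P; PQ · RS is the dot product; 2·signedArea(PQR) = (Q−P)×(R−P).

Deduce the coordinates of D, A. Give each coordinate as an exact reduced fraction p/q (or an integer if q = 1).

1. D_x = 12  [CE ∥ DB ∩ EB ∥ CD]
2. D_y = 1  [CE ∥ DB ∩ EB ∥ CD]
   → D = (12, 1)
3. A_x = 7  [AB · EC = -34 ∩ 2·signedArea(DCA) = 17]
4. A_y = 4  [AB · EC = -34 ∩ 2·signedArea(DCA) = 17]
   → A = (7, 4)

A = (7, 4)
D = (12, 1)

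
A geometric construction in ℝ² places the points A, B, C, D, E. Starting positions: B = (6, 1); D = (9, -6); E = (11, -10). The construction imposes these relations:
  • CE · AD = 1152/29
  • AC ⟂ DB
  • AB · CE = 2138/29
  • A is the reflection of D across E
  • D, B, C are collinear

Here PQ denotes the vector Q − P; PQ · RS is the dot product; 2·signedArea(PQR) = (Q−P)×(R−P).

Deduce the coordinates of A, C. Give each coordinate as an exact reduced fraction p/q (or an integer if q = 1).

A = (13, -14)
C = (363/29, -412/29)

1. A_x = 13  [A is the reflection of D across E]
2. A_y = -14  [A is the reflection of D across E]
   → A = (13, -14)
3. C_x = 363/29  [D, B, C are collinear ∩ AC ⟂ DB]
4. C_y = -412/29  [D, B, C are collinear ∩ AC ⟂ DB]
   → C = (363/29, -412/29)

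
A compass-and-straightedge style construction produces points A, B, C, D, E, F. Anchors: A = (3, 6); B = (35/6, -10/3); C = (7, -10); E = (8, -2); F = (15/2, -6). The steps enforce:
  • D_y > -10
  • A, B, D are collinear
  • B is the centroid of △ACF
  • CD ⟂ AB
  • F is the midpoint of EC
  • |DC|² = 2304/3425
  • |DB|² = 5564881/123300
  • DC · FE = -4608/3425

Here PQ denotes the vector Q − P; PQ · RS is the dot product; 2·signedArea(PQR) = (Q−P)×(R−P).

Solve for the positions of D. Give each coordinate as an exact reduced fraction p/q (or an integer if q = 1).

1. D_x = 26663/3425  [A, B, D are collinear ∩ CD ⟂ AB]
2. D_y = -33434/3425  [A, B, D are collinear ∩ CD ⟂ AB]
   → D = (26663/3425, -33434/3425)

D = (26663/3425, -33434/3425)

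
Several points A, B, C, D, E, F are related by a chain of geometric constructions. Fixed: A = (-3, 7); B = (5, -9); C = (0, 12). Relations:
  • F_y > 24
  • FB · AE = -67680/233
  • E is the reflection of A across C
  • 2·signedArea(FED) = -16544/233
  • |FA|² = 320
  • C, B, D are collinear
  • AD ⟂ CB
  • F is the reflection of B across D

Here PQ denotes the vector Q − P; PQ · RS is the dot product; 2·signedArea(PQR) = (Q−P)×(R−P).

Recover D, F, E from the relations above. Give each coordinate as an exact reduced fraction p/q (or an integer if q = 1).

1. D_x = 225/233  [C, B, D are collinear ∩ AD ⟂ CB]
2. D_y = 1851/233  [C, B, D are collinear ∩ AD ⟂ CB]
   → D = (225/233, 1851/233)
3. F_x = -715/233  [F is the reflection of B across D]
4. F_y = 5799/233  [F is the reflection of B across D]
   → F = (-715/233, 5799/233)
5. E_x = 3  [E is the reflection of A across C]
6. E_y = 17  [E is the reflection of A across C]
   → E = (3, 17)

D = (225/233, 1851/233)
E = (3, 17)
F = (-715/233, 5799/233)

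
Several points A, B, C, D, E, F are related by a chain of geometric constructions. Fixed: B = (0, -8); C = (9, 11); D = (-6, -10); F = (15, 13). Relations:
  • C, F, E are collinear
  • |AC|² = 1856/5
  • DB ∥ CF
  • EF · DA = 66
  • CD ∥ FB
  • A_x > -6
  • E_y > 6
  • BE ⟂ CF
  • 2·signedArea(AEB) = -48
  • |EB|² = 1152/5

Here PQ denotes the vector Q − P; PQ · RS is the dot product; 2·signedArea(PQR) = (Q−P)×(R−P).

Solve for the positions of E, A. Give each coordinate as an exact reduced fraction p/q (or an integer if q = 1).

A = (-27/5, -9/5)
E = (-24/5, 32/5)

1. E_x = -24/5  [C, F, E are collinear ∩ BE ⟂ CF]
2. E_y = 32/5  [C, F, E are collinear ∩ BE ⟂ CF]
   → E = (-24/5, 32/5)
3. A_x = -27/5  [line 72/5·x + 24/5·y + 432/5 = 0 ∩ |AC|² = 1856/5]
4. A_y = -9/5  [line 72/5·x + 24/5·y + 432/5 = 0 ∩ |AC|² = 1856/5]
   → A = (-27/5, -9/5)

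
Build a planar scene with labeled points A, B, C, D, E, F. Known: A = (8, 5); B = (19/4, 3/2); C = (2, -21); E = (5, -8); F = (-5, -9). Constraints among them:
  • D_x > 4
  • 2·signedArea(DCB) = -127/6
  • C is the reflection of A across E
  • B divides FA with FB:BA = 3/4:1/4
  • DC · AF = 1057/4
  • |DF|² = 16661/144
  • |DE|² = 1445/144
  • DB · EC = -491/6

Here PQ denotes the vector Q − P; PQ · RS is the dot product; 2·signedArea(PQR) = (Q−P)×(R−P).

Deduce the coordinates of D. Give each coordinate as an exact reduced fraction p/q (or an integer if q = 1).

D = (59/12, -29/6)

1. D_x = 59/12  [DC · AF = 1057/4 ∩ DB · EC = -491/6]
2. D_y = -29/6  [DC · AF = 1057/4 ∩ DB · EC = -491/6]
   → D = (59/12, -29/6)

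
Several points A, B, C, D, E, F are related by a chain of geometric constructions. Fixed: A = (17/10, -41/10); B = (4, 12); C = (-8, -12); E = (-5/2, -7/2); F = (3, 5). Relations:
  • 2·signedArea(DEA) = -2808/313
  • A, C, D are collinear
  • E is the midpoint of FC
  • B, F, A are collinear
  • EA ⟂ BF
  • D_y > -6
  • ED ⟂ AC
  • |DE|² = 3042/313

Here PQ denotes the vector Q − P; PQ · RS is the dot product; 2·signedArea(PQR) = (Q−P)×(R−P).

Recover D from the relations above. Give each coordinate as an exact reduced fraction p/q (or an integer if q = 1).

D = (-1663/3130, -18521/3130)

1. D_x = -1663/3130  [A, C, D are collinear ∩ ED ⟂ AC]
2. D_y = -18521/3130  [A, C, D are collinear ∩ ED ⟂ AC]
   → D = (-1663/3130, -18521/3130)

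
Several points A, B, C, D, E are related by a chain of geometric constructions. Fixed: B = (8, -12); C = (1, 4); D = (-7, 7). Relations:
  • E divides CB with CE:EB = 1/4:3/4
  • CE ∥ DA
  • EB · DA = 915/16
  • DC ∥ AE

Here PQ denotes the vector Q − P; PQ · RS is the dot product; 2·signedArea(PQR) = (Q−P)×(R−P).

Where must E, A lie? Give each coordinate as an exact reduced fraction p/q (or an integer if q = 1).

A = (-21/4, 3)
E = (11/4, 0)

1. E_x = 11/4  [E divides CB with CE:EB = 1/4:3/4]
2. E_y = 0  [E divides CB with CE:EB = 1/4:3/4]
   → E = (11/4, 0)
3. A_x = -21/4  [DC ∥ AE ∩ CE ∥ DA]
4. A_y = 3  [DC ∥ AE ∩ CE ∥ DA]
   → A = (-21/4, 3)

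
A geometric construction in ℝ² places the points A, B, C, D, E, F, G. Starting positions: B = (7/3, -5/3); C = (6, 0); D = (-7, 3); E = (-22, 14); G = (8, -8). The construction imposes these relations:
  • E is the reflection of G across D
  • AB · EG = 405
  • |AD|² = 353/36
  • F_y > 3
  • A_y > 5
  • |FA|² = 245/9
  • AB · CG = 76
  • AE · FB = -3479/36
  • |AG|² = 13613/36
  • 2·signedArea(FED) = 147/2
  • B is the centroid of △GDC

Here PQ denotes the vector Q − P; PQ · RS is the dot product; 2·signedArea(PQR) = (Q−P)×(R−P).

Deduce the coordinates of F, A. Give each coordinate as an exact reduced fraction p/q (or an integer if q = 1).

1. A_x = -17/3  [AB · EG = 405 ∩ AB · CG = 76]
2. A_y = 35/6  [AB · EG = 405 ∩ AB · CG = 76]
   → A = (-17/3, 35/6)
3. F_x = -1  [2·signedArea(FED) = 147/2 ∩ AE · FB = -3479/36]
4. F_y = 7/2  [2·signedArea(FED) = 147/2 ∩ AE · FB = -3479/36]
   → F = (-1, 7/2)

A = (-17/3, 35/6)
F = (-1, 7/2)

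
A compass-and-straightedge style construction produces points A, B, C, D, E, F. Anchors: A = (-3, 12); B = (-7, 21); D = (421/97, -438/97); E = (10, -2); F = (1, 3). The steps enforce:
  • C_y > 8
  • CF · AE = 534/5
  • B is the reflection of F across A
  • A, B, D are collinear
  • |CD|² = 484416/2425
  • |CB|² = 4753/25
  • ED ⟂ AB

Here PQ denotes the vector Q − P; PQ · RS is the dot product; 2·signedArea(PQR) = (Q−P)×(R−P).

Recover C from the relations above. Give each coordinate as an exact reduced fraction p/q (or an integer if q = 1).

C = (-7/5, 42/5)

1. C_x = -7/5  [line -13·x + 14·y + -679/5 = 0 ∩ |CD|² = 484416/2425]
2. C_y = 42/5  [line -13·x + 14·y + -679/5 = 0 ∩ |CD|² = 484416/2425]
   → C = (-7/5, 42/5)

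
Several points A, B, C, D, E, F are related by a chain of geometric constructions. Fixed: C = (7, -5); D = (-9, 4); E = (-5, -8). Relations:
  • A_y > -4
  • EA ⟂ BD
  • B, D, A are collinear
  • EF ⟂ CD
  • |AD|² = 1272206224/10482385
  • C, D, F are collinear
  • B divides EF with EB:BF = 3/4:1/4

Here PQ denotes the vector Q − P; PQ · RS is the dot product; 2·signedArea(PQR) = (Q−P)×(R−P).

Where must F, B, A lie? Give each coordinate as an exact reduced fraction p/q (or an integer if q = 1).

A = (-8702597/10482385, -35541356/10482385)
B = (-632/337, -824/337)
F = (-281/337, -200/337)

1. F_x = -281/337  [C, D, F are collinear ∩ EF ⟂ CD]
2. F_y = -200/337  [C, D, F are collinear ∩ EF ⟂ CD]
   → F = (-281/337, -200/337)
3. B_x = -632/337  [B divides EF with EB:BF = 3/4:1/4]
4. B_y = -824/337  [B divides EF with EB:BF = 3/4:1/4]
   → B = (-632/337, -824/337)
5. A_x = -8702597/10482385  [B, D, A are collinear ∩ EA ⟂ BD]
6. A_y = -35541356/10482385  [B, D, A are collinear ∩ EA ⟂ BD]
   → A = (-8702597/10482385, -35541356/10482385)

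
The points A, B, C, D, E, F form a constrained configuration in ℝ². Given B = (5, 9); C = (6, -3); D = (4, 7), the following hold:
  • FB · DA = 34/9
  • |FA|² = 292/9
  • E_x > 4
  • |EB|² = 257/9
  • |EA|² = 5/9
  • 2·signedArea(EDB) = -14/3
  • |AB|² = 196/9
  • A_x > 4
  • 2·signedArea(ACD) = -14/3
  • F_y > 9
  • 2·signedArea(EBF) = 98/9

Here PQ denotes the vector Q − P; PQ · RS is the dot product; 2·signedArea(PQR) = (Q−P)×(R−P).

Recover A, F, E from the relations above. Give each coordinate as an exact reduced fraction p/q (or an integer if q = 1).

1. A_x = 5  [line -10·x + -2·y + 176/3 = 0 ∩ |AB|² = 196/9]
2. A_y = 13/3  [line -10·x + -2·y + 176/3 = 0 ∩ |AB|² = 196/9]
   → A = (5, 13/3)
3. F_x = 3  [line -1·x + 8/3·y + -205/9 = 0 ∩ |FA|² = 292/9]
4. F_y = 29/3  [line -1·x + 8/3·y + -205/9 = 0 ∩ |FA|² = 292/9]
   → F = (3, 29/3)
5. E_x = 14/3  [2·signedArea(EDB) = -14/3 ∩ 2·signedArea(EBF) = 98/9]
6. E_y = 11/3  [2·signedArea(EDB) = -14/3 ∩ 2·signedArea(EBF) = 98/9]
   → E = (14/3, 11/3)

A = (5, 13/3)
E = (14/3, 11/3)
F = (3, 29/3)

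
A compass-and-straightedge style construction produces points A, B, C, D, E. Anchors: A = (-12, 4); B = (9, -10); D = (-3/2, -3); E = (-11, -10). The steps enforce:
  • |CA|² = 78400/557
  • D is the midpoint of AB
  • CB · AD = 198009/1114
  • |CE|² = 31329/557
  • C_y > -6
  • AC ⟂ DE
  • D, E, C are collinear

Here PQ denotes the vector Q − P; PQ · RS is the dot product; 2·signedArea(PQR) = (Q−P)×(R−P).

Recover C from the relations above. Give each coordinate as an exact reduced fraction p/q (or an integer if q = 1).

C = (-2764/557, -3092/557)

1. C_x = -2764/557  [D, E, C are collinear ∩ AC ⟂ DE]
2. C_y = -3092/557  [D, E, C are collinear ∩ AC ⟂ DE]
   → C = (-2764/557, -3092/557)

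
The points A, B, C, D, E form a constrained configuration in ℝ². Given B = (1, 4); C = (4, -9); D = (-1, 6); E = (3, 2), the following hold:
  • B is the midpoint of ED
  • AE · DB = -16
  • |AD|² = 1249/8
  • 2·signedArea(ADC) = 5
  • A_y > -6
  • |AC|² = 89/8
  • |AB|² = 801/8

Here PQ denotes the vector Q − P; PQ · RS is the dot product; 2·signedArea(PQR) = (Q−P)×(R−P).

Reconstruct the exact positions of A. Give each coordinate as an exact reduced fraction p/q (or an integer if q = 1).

1. A_x = 13/4  [AE · DB = -16 ∩ 2·signedArea(ADC) = 5]
2. A_y = -23/4  [AE · DB = -16 ∩ 2·signedArea(ADC) = 5]
   → A = (13/4, -23/4)

A = (13/4, -23/4)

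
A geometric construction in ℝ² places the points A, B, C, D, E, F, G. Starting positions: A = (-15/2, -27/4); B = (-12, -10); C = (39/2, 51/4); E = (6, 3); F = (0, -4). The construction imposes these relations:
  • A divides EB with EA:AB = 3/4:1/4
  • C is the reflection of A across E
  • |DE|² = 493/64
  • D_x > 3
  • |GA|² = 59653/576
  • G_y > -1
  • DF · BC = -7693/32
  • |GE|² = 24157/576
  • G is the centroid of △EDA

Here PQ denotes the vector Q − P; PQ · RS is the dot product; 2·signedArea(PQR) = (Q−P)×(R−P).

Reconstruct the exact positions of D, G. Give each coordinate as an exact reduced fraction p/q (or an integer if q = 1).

1. D_x = 15/4  [line -63/2·x + -91/4·y + 4781/32 = 0 ∩ |DE|² = 493/64]
2. D_y = 11/8  [line -63/2·x + -91/4·y + 4781/32 = 0 ∩ |DE|² = 493/64]
   → D = (15/4, 11/8)
3. G_x = 3/4  [G is the centroid of △EDA]
4. G_y = -19/24  [G is the centroid of △EDA]
   → G = (3/4, -19/24)

D = (15/4, 11/8)
G = (3/4, -19/24)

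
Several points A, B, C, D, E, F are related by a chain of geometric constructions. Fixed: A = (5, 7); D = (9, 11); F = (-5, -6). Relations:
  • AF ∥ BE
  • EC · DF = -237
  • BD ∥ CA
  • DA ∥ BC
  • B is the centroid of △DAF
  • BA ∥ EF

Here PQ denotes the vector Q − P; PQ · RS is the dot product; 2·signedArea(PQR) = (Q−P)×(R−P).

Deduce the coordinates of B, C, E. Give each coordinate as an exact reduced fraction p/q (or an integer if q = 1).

B = (3, 4)
C = (-1, 0)
E = (-7, -9)

1. B_x = 3  [B is the centroid of △DAF]
2. B_y = 4  [B is the centroid of △DAF]
   → B = (3, 4)
3. C_x = -1  [BD ∥ CA ∩ DA ∥ BC]
4. C_y = 0  [BD ∥ CA ∩ DA ∥ BC]
   → C = (-1, 0)
5. E_x = -7  [BA ∥ EF ∩ AF ∥ BE]
6. E_y = -9  [BA ∥ EF ∩ AF ∥ BE]
   → E = (-7, -9)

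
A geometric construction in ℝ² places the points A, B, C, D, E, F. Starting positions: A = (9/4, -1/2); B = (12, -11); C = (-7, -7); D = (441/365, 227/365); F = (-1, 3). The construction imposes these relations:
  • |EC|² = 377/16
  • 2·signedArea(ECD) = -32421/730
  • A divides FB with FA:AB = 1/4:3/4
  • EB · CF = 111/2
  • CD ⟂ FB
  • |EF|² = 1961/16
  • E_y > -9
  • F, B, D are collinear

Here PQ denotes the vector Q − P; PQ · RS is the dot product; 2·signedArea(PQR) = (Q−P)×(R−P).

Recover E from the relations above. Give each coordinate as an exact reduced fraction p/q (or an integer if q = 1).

1. E_x = -9/4  [2·signedArea(ECD) = -32421/730 ∩ EB · CF = 111/2]
2. E_y = -8  [2·signedArea(ECD) = -32421/730 ∩ EB · CF = 111/2]
   → E = (-9/4, -8)

E = (-9/4, -8)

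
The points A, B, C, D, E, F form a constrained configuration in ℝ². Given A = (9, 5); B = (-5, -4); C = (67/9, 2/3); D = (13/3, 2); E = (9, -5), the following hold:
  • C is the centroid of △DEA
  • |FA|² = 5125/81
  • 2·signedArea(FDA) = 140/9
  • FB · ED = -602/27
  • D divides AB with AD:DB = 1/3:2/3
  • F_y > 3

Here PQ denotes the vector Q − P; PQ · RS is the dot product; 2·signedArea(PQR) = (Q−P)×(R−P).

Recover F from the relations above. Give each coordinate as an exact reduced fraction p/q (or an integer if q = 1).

1. F_x = 11/9  [FB · ED = -602/27 ∩ 2·signedArea(FDA) = 140/9]
2. F_y = 10/3  [FB · ED = -602/27 ∩ 2·signedArea(FDA) = 140/9]
   → F = (11/9, 10/3)

F = (11/9, 10/3)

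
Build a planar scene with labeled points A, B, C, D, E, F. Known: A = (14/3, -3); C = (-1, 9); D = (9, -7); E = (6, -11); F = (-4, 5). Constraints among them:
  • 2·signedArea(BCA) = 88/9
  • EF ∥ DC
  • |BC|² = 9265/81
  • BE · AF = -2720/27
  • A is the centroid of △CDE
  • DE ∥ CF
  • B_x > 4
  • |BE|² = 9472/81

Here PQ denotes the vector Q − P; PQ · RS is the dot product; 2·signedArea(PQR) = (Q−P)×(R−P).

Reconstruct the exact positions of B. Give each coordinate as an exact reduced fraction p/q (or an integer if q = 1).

1. B_x = 38/9  [2·signedArea(BCA) = 88/9 ∩ BE · AF = -2720/27]
2. B_y = -1/3  [2·signedArea(BCA) = 88/9 ∩ BE · AF = -2720/27]
   → B = (38/9, -1/3)

B = (38/9, -1/3)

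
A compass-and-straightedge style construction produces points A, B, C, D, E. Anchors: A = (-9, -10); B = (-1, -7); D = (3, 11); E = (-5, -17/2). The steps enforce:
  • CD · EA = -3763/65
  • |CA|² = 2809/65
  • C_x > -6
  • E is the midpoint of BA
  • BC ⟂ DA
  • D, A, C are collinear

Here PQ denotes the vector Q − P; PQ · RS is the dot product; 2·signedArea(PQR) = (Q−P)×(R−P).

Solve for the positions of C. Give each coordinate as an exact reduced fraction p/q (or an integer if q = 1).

C = (-373/65, -279/65)

1. C_x = -373/65  [D, A, C are collinear ∩ BC ⟂ DA]
2. C_y = -279/65  [D, A, C are collinear ∩ BC ⟂ DA]
   → C = (-373/65, -279/65)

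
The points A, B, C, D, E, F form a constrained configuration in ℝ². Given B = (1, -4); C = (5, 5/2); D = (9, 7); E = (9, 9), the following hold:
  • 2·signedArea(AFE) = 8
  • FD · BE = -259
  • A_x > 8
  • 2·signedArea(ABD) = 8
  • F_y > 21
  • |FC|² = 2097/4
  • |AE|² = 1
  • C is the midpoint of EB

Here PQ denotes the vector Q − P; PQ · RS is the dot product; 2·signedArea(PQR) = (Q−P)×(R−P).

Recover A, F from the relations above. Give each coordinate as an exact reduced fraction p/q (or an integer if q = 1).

1. F_x = 17  [line -8·x + -13·y + 422 = 0 ∩ |FC|² = 2097/4]
2. F_y = 22  [line -8·x + -13·y + 422 = 0 ∩ |FC|² = 2097/4]
   → F = (17, 22)
3. A_x = 9  [2·signedArea(AFE) = 8 ∩ 2·signedArea(ABD) = 8]
4. A_y = 8  [2·signedArea(AFE) = 8 ∩ 2·signedArea(ABD) = 8]
   → A = (9, 8)

A = (9, 8)
F = (17, 22)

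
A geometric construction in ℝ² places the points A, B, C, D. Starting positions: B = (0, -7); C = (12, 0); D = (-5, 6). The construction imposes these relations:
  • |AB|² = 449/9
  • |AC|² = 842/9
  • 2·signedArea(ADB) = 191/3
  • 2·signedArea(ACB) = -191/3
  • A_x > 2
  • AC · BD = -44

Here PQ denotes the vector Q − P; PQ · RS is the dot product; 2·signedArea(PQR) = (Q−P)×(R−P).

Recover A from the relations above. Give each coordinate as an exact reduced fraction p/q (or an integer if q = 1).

A = (7/3, -1/3)

1. A_x = 7/3  [2·signedArea(ACB) = -191/3 ∩ AC · BD = -44]
2. A_y = -1/3  [2·signedArea(ACB) = -191/3 ∩ AC · BD = -44]
   → A = (7/3, -1/3)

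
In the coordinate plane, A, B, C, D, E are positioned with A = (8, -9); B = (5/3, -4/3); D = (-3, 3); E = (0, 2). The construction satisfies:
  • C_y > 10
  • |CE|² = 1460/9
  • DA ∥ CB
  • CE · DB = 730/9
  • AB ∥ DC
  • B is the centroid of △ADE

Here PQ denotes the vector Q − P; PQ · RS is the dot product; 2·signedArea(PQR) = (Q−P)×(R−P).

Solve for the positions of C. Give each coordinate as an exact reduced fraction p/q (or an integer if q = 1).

C = (-28/3, 32/3)

1. C_x = -28/3  [DA ∥ CB ∩ AB ∥ DC]
2. C_y = 32/3  [DA ∥ CB ∩ AB ∥ DC]
   → C = (-28/3, 32/3)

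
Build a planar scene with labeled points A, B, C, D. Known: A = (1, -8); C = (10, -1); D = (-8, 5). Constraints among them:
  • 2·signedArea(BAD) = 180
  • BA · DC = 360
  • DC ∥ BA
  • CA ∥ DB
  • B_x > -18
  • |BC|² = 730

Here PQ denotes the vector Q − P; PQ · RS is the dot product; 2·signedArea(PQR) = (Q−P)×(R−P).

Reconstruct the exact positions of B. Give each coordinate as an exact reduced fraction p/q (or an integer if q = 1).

B = (-17, -2)

1. B_x = -17  [DC ∥ BA ∩ CA ∥ DB]
2. B_y = -2  [DC ∥ BA ∩ CA ∥ DB]
   → B = (-17, -2)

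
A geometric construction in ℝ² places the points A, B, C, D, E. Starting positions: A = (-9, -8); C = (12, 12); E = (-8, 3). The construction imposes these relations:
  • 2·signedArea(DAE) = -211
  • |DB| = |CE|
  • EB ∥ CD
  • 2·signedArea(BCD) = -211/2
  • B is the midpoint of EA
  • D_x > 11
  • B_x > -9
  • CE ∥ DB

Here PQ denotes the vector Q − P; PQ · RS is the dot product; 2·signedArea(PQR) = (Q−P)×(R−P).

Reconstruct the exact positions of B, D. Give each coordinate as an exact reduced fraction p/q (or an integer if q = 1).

1. B_x = -17/2  [B is the midpoint of EA]
2. B_y = -5/2  [B is the midpoint of EA]
   → B = (-17/2, -5/2)
3. D_x = 23/2  [CE ∥ DB ∩ EB ∥ CD]
4. D_y = 13/2  [CE ∥ DB ∩ EB ∥ CD]
   → D = (23/2, 13/2)

B = (-17/2, -5/2)
D = (23/2, 13/2)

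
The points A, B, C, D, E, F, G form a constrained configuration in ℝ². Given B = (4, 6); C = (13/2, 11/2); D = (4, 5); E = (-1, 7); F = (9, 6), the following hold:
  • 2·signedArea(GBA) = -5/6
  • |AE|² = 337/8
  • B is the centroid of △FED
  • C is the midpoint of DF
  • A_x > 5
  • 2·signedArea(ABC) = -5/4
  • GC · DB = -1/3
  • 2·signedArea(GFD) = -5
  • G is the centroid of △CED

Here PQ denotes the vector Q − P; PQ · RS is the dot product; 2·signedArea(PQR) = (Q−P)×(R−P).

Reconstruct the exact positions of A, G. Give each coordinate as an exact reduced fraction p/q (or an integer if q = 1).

1. A_x = 21/4  [line 1/2·x + 5/2·y + -63/4 = 0 ∩ |AE|² = 337/8]
2. A_y = 21/4  [line 1/2·x + 5/2·y + -63/4 = 0 ∩ |AE|² = 337/8]
   → A = (21/4, 21/4)
3. G_x = 19/6  [G is the centroid of △CED]
4. G_y = 35/6  [G is the centroid of △CED]
   → G = (19/6, 35/6)

A = (21/4, 21/4)
G = (19/6, 35/6)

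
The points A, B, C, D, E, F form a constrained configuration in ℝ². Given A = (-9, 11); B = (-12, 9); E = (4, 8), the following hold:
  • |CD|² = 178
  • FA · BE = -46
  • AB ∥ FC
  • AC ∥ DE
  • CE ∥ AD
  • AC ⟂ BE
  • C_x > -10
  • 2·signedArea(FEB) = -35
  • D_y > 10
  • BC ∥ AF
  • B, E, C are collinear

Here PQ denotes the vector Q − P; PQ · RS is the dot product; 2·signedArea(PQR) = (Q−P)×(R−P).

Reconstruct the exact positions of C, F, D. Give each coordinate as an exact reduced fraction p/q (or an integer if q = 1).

C = (-2348/257, 2267/257)
D = (1063/257, 2616/257)
F = (-1577/257, 2781/257)

1. C_x = -2348/257  [B, E, C are collinear ∩ AC ⟂ BE]
2. C_y = 2267/257  [B, E, C are collinear ∩ AC ⟂ BE]
   → C = (-2348/257, 2267/257)
3. F_x = -1577/257  [AB ∥ FC ∩ BC ∥ AF]
4. F_y = 2781/257  [AB ∥ FC ∩ BC ∥ AF]
   → F = (-1577/257, 2781/257)
5. D_x = 1063/257  [AC ∥ DE ∩ CE ∥ AD]
6. D_y = 2616/257  [AC ∥ DE ∩ CE ∥ AD]
   → D = (1063/257, 2616/257)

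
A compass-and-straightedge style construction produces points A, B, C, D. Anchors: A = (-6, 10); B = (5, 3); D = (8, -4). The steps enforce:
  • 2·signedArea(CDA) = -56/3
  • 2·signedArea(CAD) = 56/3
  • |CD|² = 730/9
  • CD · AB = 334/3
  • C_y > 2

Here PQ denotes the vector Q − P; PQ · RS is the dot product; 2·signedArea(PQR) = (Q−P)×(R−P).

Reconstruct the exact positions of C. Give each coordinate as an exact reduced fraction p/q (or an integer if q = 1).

1. C_x = 7/3  [CD · AB = 334/3 ∩ 2·signedArea(CDA) = -56/3]
2. C_y = 3  [CD · AB = 334/3 ∩ 2·signedArea(CDA) = -56/3]
   → C = (7/3, 3)

C = (7/3, 3)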